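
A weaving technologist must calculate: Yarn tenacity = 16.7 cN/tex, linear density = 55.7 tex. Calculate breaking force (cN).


Formula: Breaking force = Tenacity * Linear density
F = 16.7 cN/tex * 55.7 tex
F = 930.19 cN

930.19 cN


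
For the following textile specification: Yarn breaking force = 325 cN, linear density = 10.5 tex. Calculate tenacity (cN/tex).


Formula: Tenacity = Breaking force / Linear density
Tenacity = 325 cN / 10.5 tex
Tenacity = 30.95 cN/tex

30.95 cN/tex


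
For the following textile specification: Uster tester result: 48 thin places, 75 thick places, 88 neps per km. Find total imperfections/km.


Formula: Total = thin places + thick places + neps
Total = 48 + 75 + 88
Total = 211 imperfections/km

211 imperfections/km


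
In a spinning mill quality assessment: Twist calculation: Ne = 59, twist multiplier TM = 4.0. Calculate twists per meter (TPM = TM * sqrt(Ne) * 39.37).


Formula: TPM = TM * sqrt(Ne) * 39.37
Step 1: sqrt(Ne) = sqrt(59) = 7.6811
Step 2: TM * sqrt(Ne) = 4.0 * 7.6811 = 30.7244
Step 3: TPM = 30.7244 * 39.37 = 1210 twists/m

1210 twists/m


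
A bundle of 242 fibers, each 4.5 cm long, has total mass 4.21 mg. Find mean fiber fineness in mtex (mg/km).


Formula: fineness (mtex) = mass (mg) / total length (km) = (mass_mg / total_length_m) * 1000
Step 1: Convert fiber length: 4.5 cm = 0.045 m
Step 2: Total fiber length = 242 * 0.045 = 10.89 m
Step 3: Linear density = 4.21 mg / 10.89 m = 0.3866 mg/m
Step 4: fineness = 0.3866 * 1000 = 386.6 mtex

386.6 mtex


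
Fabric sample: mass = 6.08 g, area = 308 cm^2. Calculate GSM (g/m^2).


Formula: GSM = mass_g / area_m2
Step 1: Convert area: 308 cm^2 = 308 / 10000 = 0.0308 m^2
Step 2: GSM = 6.08 g / 0.0308 m^2 = 197.4 g/m^2

197.4 g/m^2


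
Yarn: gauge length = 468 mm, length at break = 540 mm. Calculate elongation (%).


Formula: Elongation (%) = ((L_break - L0) / L0) * 100
Step 1: Extension = 540 - 468 = 72 mm
Step 2: Elongation = (72 / 468) * 100
Step 3: Elongation = 0.153846 * 100 = 15.3846% ≈ 15.4%

15.4%


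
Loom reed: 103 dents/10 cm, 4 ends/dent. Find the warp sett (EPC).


Formula: EPC = (dents per 10 cm * ends per dent) / 10
Step 1: Total ends per 10 cm = 103 * 4 = 412
Step 2: EPC = 412 / 10 = 41.2 ends/cm

41.2 ends/cm


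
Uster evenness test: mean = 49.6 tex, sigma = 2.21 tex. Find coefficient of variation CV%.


Formula: CV% = (standard deviation / mean) * 100
Step 1: Ratio = 2.21 / 49.6 = 0.044556
Step 2: CV% = 0.044556 * 100 = 4.4556% ≈ 4.5%

4.5%


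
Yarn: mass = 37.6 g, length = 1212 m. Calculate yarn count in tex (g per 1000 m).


Formula: Tex = (mass_g / length_m) * 1000
Substituting: Tex = (37.6 / 1212) * 1000
Intermediate: 37.6 / 1212 = 0.0310231 g/m
Tex = 0.0310231 * 1000 = 31.02 tex

31.02 tex


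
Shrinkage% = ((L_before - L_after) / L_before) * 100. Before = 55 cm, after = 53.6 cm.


Formula: Shrinkage% = ((L_before - L_after) / L_before) * 100
Step 1: Shrinkage = 55 - 53.6 = 1.4 cm
Step 2: Shrinkage% = (1.4 / 55) * 100
Step 3: Shrinkage% = 0.025455 * 100 = 2.5455% ≈ 2.5%

2.5%


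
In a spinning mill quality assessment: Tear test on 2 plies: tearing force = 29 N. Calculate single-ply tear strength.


Formula: Per-ply strength = Total force / Number of plies
Per-ply = 29 N / 2
Per-ply = 14.5 N

14.5 N


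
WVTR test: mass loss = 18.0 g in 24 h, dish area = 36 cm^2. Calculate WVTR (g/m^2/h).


Formula: WVTR = mass_loss / (area * time)
Step 1: Convert area: 36 cm^2 = 0.0036 m^2
Step 2: WVTR = 18.0 g / (0.0036 m^2 * 24 h)
Step 3: WVTR = 18.0 / 0.0864 = 208.3 g/m^2/h

208.3 g/m^2/h


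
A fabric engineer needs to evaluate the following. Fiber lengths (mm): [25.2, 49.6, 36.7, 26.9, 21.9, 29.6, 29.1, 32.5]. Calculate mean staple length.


Formula: Mean = sum of lengths / count
Sum = 25.2 + 49.6 + 36.7 + 26.9 + 21.9 + 29.6 + 29.1 + 32.5
Sum = 251.5 mm
Mean = 251.5 / 8 = 31.44 mm

31.44 mm


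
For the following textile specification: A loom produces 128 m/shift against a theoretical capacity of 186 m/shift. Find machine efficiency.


Formula: Efficiency% = (Actual output / Theoretical output) * 100
Efficiency% = (128 / 186) * 100
Efficiency% = 0.688172 * 100 = 68.8172% ≈ 68.8%

68.8%


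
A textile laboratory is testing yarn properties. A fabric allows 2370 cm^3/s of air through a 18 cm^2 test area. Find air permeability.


Formula: Air Permeability = Airflow / Test Area
AP = 2370 cm^3/s / 18 cm^2
AP = 131.7 cm^3/s/cm^2

131.7 cm^3/s/cm^2


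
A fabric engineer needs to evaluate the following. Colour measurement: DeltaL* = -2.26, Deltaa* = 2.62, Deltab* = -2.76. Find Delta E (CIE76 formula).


Formula: Delta E = sqrt(dL*^2 + da*^2 + db*^2)
Step 1: dL*^2 = (-2.26)^2 = 5.1076
Step 2: da*^2 = 2.62^2 = 6.8644
Step 3: db*^2 = (-2.76)^2 = 7.6176
Step 4: Sum = 5.1076 + 6.8644 + 7.6176 = 19.5896
Step 5: Delta E = sqrt(19.5896) = 4.43

4.43 Delta E


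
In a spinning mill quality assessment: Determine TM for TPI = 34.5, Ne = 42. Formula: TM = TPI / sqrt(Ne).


Formula: TM = TPI / sqrt(Ne)
Step 1: sqrt(Ne) = sqrt(42) = 6.4807
Step 2: TM = 34.5 / 6.4807 = 5.32

5.32 TM


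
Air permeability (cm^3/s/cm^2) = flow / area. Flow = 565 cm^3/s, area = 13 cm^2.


Formula: Air Permeability = Airflow / Test Area
AP = 565 cm^3/s / 13 cm^2
AP = 43.5 cm^3/s/cm^2

43.5 cm^3/s/cm^2


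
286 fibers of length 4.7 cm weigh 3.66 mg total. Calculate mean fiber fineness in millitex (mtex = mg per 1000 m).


Formula: fineness (mtex) = mass (mg) / total length (km) = (mass_mg / total_length_m) * 1000
Step 1: Convert fiber length: 4.7 cm = 0.047 m
Step 2: Total fiber length = 286 * 0.047 = 13.442 m
Step 3: Linear density = 3.66 mg / 13.442 m = 0.2723 mg/m
Step 4: fineness = 0.2723 * 1000 = 272.3 mtex

272.3 mtex


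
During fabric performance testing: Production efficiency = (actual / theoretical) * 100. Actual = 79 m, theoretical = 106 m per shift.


Formula: Efficiency% = (Actual output / Theoretical output) * 100
Efficiency% = (79 / 106) * 100
Efficiency% = 0.745283 * 100 = 74.5283% ≈ 74.5%

74.5%


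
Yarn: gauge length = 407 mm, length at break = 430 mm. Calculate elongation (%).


Formula: Elongation (%) = ((L_break - L0) / L0) * 100
Step 1: Extension = 430 - 407 = 23 mm
Step 2: Elongation = (23 / 407) * 100
Step 3: Elongation = 0.056511 * 100 = 5.6511% ≈ 5.7%

5.7%


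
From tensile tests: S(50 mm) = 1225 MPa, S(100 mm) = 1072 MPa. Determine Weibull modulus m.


Formula: m = ln(L1/L2) / ln(S2/S1)
Step 1: ln(L1/L2) = ln(50/100) = -0.69315
Step 2: S2/S1 = 1072/1225 = 0.8751
Step 3: ln(S2/S1) = ln(0.8751) = -0.13342
Step 4: m = -0.69315 / -0.13342 = 5.20

5.20 (Weibull m)


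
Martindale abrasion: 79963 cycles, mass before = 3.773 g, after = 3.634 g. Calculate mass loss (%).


Formula: Mass loss% = ((m_before - m_after) / m_before) * 100
Step 1: Mass loss = 3.773 - 3.634 = 0.139 g
Step 2: Ratio = 0.139 / 3.773 = 0.0368407
Step 3: Mass loss% = 0.0368407 * 100 = 3.68407% ≈ 3.68%

3.68%


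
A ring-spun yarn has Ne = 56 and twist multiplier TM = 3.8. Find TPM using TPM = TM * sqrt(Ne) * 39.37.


Formula: TPM = TM * sqrt(Ne) * 39.37
Step 1: sqrt(Ne) = sqrt(56) = 7.4833
Step 2: TM * sqrt(Ne) = 3.8 * 7.4833 = 28.4365
Step 3: TPM = 28.4365 * 39.37 = 1120 twists/m

1120 twists/m


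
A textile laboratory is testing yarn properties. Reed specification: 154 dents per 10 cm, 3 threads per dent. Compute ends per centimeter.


Formula: EPC = (dents per 10 cm * ends per dent) / 10
Step 1: Total ends per 10 cm = 154 * 3 = 462
Step 2: EPC = 462 / 10 = 46.2 ends/cm

46.2 ends/cm


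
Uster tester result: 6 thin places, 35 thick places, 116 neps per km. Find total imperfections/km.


Formula: Total = thin places + thick places + neps
Total = 6 + 35 + 116
Total = 157 imperfections/km

157 imperfections/km


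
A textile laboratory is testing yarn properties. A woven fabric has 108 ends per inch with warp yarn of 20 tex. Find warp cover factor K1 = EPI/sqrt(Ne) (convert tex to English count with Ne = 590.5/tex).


Formula: K1 = EPI / sqrt(Ne), with Ne = 590.5 / tex_warp
Step 1: Ne = 590.5 / 20 = 29.525
Step 2: sqrt(Ne) = sqrt(29.525) = 5.4337
Step 3: K1 = 108 / 5.4337 = 19.9

19.9


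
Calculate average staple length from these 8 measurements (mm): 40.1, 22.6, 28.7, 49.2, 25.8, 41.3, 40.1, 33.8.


Formula: Mean = sum of lengths / count
Sum = 40.1 + 22.6 + 28.7 + 49.2 + 25.8 + 41.3 + 40.1 + 33.8
Sum = 281.6 mm
Mean = 281.6 / 8 = 35.20 mm

35.20 mm


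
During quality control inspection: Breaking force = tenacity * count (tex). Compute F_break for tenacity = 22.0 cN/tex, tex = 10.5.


Formula: Breaking force = Tenacity * Linear density
F = 22.0 cN/tex * 10.5 tex
F = 231.00 cN

231.00 cN


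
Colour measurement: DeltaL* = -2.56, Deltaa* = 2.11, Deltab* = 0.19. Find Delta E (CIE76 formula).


Formula: Delta E = sqrt(dL*^2 + da*^2 + db*^2)
Step 1: dL*^2 = (-2.56)^2 = 6.5536
Step 2: da*^2 = 2.11^2 = 4.4521
Step 3: db*^2 = 0.19^2 = 0.0361
Step 4: Sum = 6.5536 + 4.4521 + 0.0361 = 11.0418
Step 5: Delta E = sqrt(11.0418) = 3.32

3.32 Delta E


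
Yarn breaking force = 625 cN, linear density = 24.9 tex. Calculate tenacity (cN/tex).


Formula: Tenacity = Breaking force / Linear density
Tenacity = 625 cN / 24.9 tex
Tenacity = 25.10 cN/tex

25.10 cN/tex


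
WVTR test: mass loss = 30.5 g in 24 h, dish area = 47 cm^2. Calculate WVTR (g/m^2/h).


Formula: WVTR = mass_loss / (area * time)
Step 1: Convert area: 47 cm^2 = 0.0047 m^2
Step 2: WVTR = 30.5 g / (0.0047 m^2 * 24 h)
Step 3: WVTR = 30.5 / 0.1128 = 270.4 g/m^2/h

270.4 g/m^2/h


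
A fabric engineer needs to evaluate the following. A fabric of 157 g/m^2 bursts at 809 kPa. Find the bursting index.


Formula: Bursting Index = Bursting Strength / Fabric GSM
BI = 809 kPa / 157 g/m^2
BI = 5.153 kPa/(g/m^2)

5.153 kPa/(g/m^2)


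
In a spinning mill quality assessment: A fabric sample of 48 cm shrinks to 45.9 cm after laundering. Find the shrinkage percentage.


Formula: Shrinkage% = ((L_before - L_after) / L_before) * 100
Step 1: Shrinkage = 48 - 45.9 = 2.1 cm
Step 2: Shrinkage% = (2.1 / 48) * 100
Step 3: Shrinkage% = 0.04375 * 100 = 4.375% ≈ 4.4%

4.4%


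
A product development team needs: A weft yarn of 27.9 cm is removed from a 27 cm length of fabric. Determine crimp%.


Formula: Crimp% = ((L_yarn - L_fabric) / L_fabric) * 100
Step 1: Extension = 27.9 - 27 = 0.9 cm
Step 2: Crimp% = (0.9 / 27) * 100
Step 3: Crimp% = 0.033333 * 100 = 3.3333% ≈ 3.3%

3.3%


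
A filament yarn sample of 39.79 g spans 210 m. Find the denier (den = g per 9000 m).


Formula: den = (mass_g / length_m) * 9000
Substituting: den = (39.79 / 210) * 9000
Intermediate: 39.79 / 210 = 0.18947619 g/m
den = 0.18947619 * 9000 = 1705.3 denier

1705.3 denier


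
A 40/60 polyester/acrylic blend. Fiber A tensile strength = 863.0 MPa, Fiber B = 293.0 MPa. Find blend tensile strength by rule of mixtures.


Formula: Blend property = (fraction_A * property_A) + (fraction_B * property_B)
Step 1: Contribution A = 40/100 * 863.0 MPa = 345.2 MPa
Step 2: Contribution B = 60/100 * 293.0 MPa = 175.8 MPa
Step 3: Blend tensile strength = 345.2 + 175.8 = 521.0 MPa

521.0 MPa


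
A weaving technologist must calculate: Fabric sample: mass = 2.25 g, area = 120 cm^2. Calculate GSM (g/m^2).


Formula: GSM = mass_g / area_m2
Step 1: Convert area: 120 cm^2 = 120 / 10000 = 0.012 m^2
Step 2: GSM = 2.25 g / 0.012 m^2 = 187.5 g/m^2

187.5 g/m^2


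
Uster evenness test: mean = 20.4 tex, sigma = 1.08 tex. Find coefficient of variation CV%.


Formula: CV% = (standard deviation / mean) * 100
Step 1: Ratio = 1.08 / 20.4 = 0.052941
Step 2: CV% = 0.052941 * 100 = 5.2941% ≈ 5.3%

5.3%


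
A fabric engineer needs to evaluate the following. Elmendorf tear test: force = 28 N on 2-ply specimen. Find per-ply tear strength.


Formula: Per-ply strength = Total force / Number of plies
Per-ply = 28 N / 2
Per-ply = 14 N

14 N


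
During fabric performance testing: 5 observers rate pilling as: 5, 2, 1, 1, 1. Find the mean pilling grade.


Formula: Mean = sum / count
Sum = 5 + 2 + 1 + 1 + 1 = 10
Mean = 10 / 5 = 2.0

2.0


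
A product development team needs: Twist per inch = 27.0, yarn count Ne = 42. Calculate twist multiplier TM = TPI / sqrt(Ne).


Formula: TM = TPI / sqrt(Ne)
Step 1: sqrt(Ne) = sqrt(42) = 6.4807
Step 2: TM = 27.0 / 6.4807 = 4.17

4.17 TM


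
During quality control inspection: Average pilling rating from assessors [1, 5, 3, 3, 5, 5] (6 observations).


Formula: Mean = sum / count
Sum = 1 + 5 + 3 + 3 + 5 + 5 = 22
Mean = 22 / 6 = 3.7

3.7


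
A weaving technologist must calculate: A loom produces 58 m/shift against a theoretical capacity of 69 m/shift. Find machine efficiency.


Formula: Efficiency% = (Actual output / Theoretical output) * 100
Efficiency% = (58 / 69) * 100
Efficiency% = 0.84058 * 100 = 84.058% ≈ 84.1%

84.1%


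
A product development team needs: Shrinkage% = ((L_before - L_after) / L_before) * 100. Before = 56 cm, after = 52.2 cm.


Formula: Shrinkage% = ((L_before - L_after) / L_before) * 100
Step 1: Shrinkage = 56 - 52.2 = 3.8 cm
Step 2: Shrinkage% = (3.8 / 56) * 100
Step 3: Shrinkage% = 0.067857 * 100 = 6.7857% ≈ 6.8%

6.8%


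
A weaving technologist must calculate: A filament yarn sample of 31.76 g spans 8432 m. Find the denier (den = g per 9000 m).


Formula: den = (mass_g / length_m) * 9000
Substituting: den = (31.76 / 8432) * 9000
Intermediate: 31.76 / 8432 = 0.0037666 g/m
den = 0.0037666 * 9000 = 33.9 denier

33.9 denier


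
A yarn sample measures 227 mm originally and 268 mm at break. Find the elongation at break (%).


Formula: Elongation (%) = ((L_break - L0) / L0) * 100
Step 1: Extension = 268 - 227 = 41 mm
Step 2: Elongation = (41 / 227) * 100
Step 3: Elongation = 0.180617 * 100 = 18.0617% ≈ 18.1%

18.1%


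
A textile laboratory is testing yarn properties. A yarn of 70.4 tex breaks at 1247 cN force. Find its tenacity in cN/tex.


Formula: Tenacity = Breaking force / Linear density
Tenacity = 1247 cN / 70.4 tex
Tenacity = 17.71 cN/tex

17.71 cN/tex


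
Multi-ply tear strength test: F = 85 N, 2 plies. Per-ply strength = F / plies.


Formula: Per-ply strength = Total force / Number of plies
Per-ply = 85 N / 2
Per-ply = 42.5 N

42.5 N


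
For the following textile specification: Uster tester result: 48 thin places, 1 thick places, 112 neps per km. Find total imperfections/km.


Formula: Total = thin places + thick places + neps
Total = 48 + 1 + 112
Total = 161 imperfections/km

161 imperfections/km


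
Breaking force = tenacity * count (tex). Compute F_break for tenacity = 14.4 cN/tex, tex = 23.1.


Formula: Breaking force = Tenacity * Linear density
F = 14.4 cN/tex * 23.1 tex
F = 332.64 cN

332.64 cN


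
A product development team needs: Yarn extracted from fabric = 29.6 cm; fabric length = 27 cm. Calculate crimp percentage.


Formula: Crimp% = ((L_yarn - L_fabric) / L_fabric) * 100
Step 1: Extension = 29.6 - 27 = 2.6 cm
Step 2: Crimp% = (2.6 / 27) * 100
Step 3: Crimp% = 0.096296 * 100 = 9.6296% ≈ 9.6%

9.6%


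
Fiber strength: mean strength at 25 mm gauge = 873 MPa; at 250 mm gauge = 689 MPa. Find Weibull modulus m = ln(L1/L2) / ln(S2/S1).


Formula: m = ln(L1/L2) / ln(S2/S1)
Step 1: ln(L1/L2) = ln(25/250) = -2.30259
Step 2: S2/S1 = 689/873 = 0.78923
Step 3: ln(S2/S1) = ln(0.78923) = -0.23670
Step 4: m = -2.30259 / -0.23670 = 9.73

9.73 (Weibull m)


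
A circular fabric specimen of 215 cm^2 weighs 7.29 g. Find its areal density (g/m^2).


Formula: GSM = mass_g / area_m2
Step 1: Convert area: 215 cm^2 = 215 / 10000 = 0.0215 m^2
Step 2: GSM = 7.29 g / 0.0215 m^2 = 339.1 g/m^2

339.1 g/m^2


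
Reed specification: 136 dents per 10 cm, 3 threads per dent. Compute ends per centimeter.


Formula: EPC = (dents per 10 cm * ends per dent) / 10
Step 1: Total ends per 10 cm = 136 * 3 = 408
Step 2: EPC = 408 / 10 = 40.8 ends/cm

40.8 ends/cm


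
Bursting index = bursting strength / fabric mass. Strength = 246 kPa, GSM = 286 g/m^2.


Formula: Bursting Index = Bursting Strength / Fabric GSM
BI = 246 kPa / 286 g/m^2
BI = 0.860 kPa/(g/m^2)

0.860 kPa/(g/m^2)


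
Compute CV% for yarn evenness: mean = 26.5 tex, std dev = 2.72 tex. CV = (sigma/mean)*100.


Formula: CV% = (standard deviation / mean) * 100
Step 1: Ratio = 2.72 / 26.5 = 0.102642
Step 2: CV% = 0.102642 * 100 = 10.2642% ≈ 10.3%

10.3%


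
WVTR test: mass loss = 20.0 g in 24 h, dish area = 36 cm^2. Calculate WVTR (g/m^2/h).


Formula: WVTR = mass_loss / (area * time)
Step 1: Convert area: 36 cm^2 = 0.0036 m^2
Step 2: WVTR = 20.0 g / (0.0036 m^2 * 24 h)
Step 3: WVTR = 20.0 / 0.0864 = 231.5 g/m^2/h

231.5 g/m^2/h


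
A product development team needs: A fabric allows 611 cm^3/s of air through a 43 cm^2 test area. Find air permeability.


Formula: Air Permeability = Airflow / Test Area
AP = 611 cm^3/s / 43 cm^2
AP = 14.2 cm^3/s/cm^2

14.2 cm^3/s/cm^2


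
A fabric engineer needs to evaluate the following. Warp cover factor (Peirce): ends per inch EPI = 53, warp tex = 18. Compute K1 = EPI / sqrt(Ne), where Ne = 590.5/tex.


Formula: K1 = EPI / sqrt(Ne), with Ne = 590.5 / tex_warp
Step 1: Ne = 590.5 / 18 = 32.806
Step 2: sqrt(Ne) = sqrt(32.806) = 5.7277
Step 3: K1 = 53 / 5.7277 = 9.3

9.3


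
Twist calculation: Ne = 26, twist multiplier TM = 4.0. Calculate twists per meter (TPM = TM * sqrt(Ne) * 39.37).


Formula: TPM = TM * sqrt(Ne) * 39.37
Step 1: sqrt(Ne) = sqrt(26) = 5.099
Step 2: TM * sqrt(Ne) = 4.0 * 5.099 = 20.396
Step 3: TPM = 20.396 * 39.37 = 803 twists/m

803 twists/m


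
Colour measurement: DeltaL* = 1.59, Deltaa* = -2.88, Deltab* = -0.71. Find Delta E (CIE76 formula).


Formula: Delta E = sqrt(dL*^2 + da*^2 + db*^2)
Step 1: dL*^2 = 1.59^2 = 2.5281
Step 2: da*^2 = (-2.88)^2 = 8.2944
Step 3: db*^2 = (-0.71)^2 = 0.5041
Step 4: Sum = 2.5281 + 8.2944 + 0.5041 = 11.3266
Step 5: Delta E = sqrt(11.3266) = 3.37

3.37 Delta E


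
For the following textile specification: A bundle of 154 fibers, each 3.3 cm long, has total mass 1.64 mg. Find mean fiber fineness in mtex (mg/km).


Formula: fineness (mtex) = mass (mg) / total length (km) = (mass_mg / total_length_m) * 1000
Step 1: Convert fiber length: 3.3 cm = 0.033 m
Step 2: Total fiber length = 154 * 0.033 = 5.082 m
Step 3: Linear density = 1.64 mg / 5.082 m = 0.3227 mg/m
Step 4: fineness = 0.3227 * 1000 = 322.7 mtex

322.7 mtex


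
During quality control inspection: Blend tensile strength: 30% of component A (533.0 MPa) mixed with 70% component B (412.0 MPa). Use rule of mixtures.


Formula: Blend property = (fraction_A * property_A) + (fraction_B * property_B)
Step 1: Contribution A = 30/100 * 533.0 MPa = 159.9 MPa
Step 2: Contribution B = 70/100 * 412.0 MPa = 288.4 MPa
Step 3: Blend tensile strength = 159.9 + 288.4 = 448.3 MPa

448.3 MPa


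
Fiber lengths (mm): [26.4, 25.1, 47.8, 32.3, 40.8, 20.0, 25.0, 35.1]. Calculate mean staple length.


Formula: Mean = sum of lengths / count
Sum = 26.4 + 25.1 + 47.8 + 32.3 + 40.8 + 20.0 + 25.0 + 35.1
Sum = 252.5 mm
Mean = 252.5 / 8 = 31.56 mm

31.56 mm


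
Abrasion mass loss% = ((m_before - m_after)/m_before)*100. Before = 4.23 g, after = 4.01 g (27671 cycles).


Formula: Mass loss% = ((m_before - m_after) / m_before) * 100
Step 1: Mass loss = 4.23 - 4.01 = 0.22 g
Step 2: Ratio = 0.22 / 4.23 = 0.0520095
Step 3: Mass loss% = 0.0520095 * 100 = 5.20095% ≈ 5.20%

5.20%


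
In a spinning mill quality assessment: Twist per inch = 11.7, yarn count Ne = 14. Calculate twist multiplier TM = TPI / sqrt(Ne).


Formula: TM = TPI / sqrt(Ne)
Step 1: sqrt(Ne) = sqrt(14) = 3.7417
Step 2: TM = 11.7 / 3.7417 = 3.13

3.13 TM


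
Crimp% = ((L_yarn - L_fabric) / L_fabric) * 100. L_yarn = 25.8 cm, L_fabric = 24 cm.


Formula: Crimp% = ((L_yarn - L_fabric) / L_fabric) * 100
Step 1: Extension = 25.8 - 24 = 1.8 cm
Step 2: Crimp% = (1.8 / 24) * 100
Step 3: Crimp% = 0.075 * 100 = 7.5%

7.5%


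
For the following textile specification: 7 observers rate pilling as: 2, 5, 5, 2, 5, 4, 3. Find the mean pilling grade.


Formula: Mean = sum / count
Sum = 2 + 5 + 5 + 2 + 5 + 4 + 3 = 26
Mean = 26 / 7 = 3.7

3.7


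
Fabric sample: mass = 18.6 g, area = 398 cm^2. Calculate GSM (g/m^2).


Formula: GSM = mass_g / area_m2
Step 1: Convert area: 398 cm^2 = 398 / 10000 = 0.0398 m^2
Step 2: GSM = 18.6 g / 0.0398 m^2 = 467.3 g/m^2

467.3 g/m^2


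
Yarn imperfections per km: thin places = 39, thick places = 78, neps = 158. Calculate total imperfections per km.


Formula: Total = thin places + thick places + neps
Total = 39 + 78 + 158
Total = 275 imperfections/km

275 imperfections/km


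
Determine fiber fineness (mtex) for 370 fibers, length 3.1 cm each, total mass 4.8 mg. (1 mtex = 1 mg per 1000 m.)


Formula: fineness (mtex) = mass (mg) / total length (km) = (mass_mg / total_length_m) * 1000
Step 1: Convert fiber length: 3.1 cm = 0.031 m
Step 2: Total fiber length = 370 * 0.031 = 11.47 m
Step 3: Linear density = 4.8 mg / 11.47 m = 0.4185 mg/m
Step 4: fineness = 0.4185 * 1000 = 418.5 mtex

418.5 mtex


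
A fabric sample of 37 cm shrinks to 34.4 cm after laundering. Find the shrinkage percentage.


Formula: Shrinkage% = ((L_before - L_after) / L_before) * 100
Step 1: Shrinkage = 37 - 34.4 = 2.6 cm
Step 2: Shrinkage% = (2.6 / 37) * 100
Step 3: Shrinkage% = 0.07027 * 100 = 7.027% ≈ 7.0%

7.0%


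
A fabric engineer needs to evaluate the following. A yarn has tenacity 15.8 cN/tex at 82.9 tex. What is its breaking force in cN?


Formula: Breaking force = Tenacity * Linear density
F = 15.8 cN/tex * 82.9 tex
F = 1309.82 cN

1309.82 cN


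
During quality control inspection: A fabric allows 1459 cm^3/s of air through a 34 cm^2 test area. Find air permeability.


Formula: Air Permeability = Airflow / Test Area
AP = 1459 cm^3/s / 34 cm^2
AP = 42.9 cm^3/s/cm^2

42.9 cm^3/s/cm^2


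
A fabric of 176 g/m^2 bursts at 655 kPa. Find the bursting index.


Formula: Bursting Index = Bursting Strength / Fabric GSM
BI = 655 kPa / 176 g/m^2
BI = 3.722 kPa/(g/m^2)

3.722 kPa/(g/m^2)


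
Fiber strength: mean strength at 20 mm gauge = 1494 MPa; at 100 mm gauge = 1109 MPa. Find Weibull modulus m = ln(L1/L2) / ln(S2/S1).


Formula: m = ln(L1/L2) / ln(S2/S1)
Step 1: ln(L1/L2) = ln(20/100) = -1.60944
Step 2: S2/S1 = 1109/1494 = 0.7423
Step 3: ln(S2/S1) = ln(0.7423) = -0.29800
Step 4: m = -1.60944 / -0.29800 = 5.40

5.40 (Weibull m)


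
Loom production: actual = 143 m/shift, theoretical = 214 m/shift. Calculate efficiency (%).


Formula: Efficiency% = (Actual output / Theoretical output) * 100
Efficiency% = (143 / 214) * 100
Efficiency% = 0.668224 * 100 = 66.8224% ≈ 66.8%

66.8%


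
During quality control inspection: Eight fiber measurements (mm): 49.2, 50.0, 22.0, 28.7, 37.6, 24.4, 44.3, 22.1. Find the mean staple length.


Formula: Mean = sum of lengths / count
Sum = 49.2 + 50.0 + 22.0 + 28.7 + 37.6 + 24.4 + 44.3 + 22.1
Sum = 278.3 mm
Mean = 278.3 / 8 = 34.79 mm

34.79 mm


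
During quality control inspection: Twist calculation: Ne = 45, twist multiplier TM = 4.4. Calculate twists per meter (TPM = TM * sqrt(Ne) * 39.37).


Formula: TPM = TM * sqrt(Ne) * 39.37
Step 1: sqrt(Ne) = sqrt(45) = 6.7082
Step 2: TM * sqrt(Ne) = 4.4 * 6.7082 = 29.5161
Step 3: TPM = 29.5161 * 39.37 = 1162 twists/m

1162 twists/m


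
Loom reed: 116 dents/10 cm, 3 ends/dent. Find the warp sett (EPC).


Formula: EPC = (dents per 10 cm * ends per dent) / 10
Step 1: Total ends per 10 cm = 116 * 3 = 348
Step 2: EPC = 348 / 10 = 34.8 ends/cm

34.8 ends/cm


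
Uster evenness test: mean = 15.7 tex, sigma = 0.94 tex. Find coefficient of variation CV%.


Formula: CV% = (standard deviation / mean) * 100
Step 1: Ratio = 0.94 / 15.7 = 0.059873
Step 2: CV% = 0.059873 * 100 = 5.9873% ≈ 6.0%

6.0%


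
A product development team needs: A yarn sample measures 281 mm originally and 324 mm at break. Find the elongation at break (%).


Formula: Elongation (%) = ((L_break - L0) / L0) * 100
Step 1: Extension = 324 - 281 = 43 mm
Step 2: Elongation = (43 / 281) * 100
Step 3: Elongation = 0.153025 * 100 = 15.3025% ≈ 15.3%

15.3%


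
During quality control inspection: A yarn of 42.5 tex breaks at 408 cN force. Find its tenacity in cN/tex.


Formula: Tenacity = Breaking force / Linear density
Tenacity = 408 cN / 42.5 tex
Tenacity = 9.60 cN/tex

9.60 cN/tex


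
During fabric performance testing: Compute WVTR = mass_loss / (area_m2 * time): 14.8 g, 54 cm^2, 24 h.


Formula: WVTR = mass_loss / (area * time)
Step 1: Convert area: 54 cm^2 = 0.0054 m^2
Step 2: WVTR = 14.8 g / (0.0054 m^2 * 24 h)
Step 3: WVTR = 14.8 / 0.1296 = 114.2 g/m^2/h

114.2 g/m^2/h


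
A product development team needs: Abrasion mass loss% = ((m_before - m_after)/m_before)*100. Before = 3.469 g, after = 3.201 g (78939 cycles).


Formula: Mass loss% = ((m_before - m_after) / m_before) * 100
Step 1: Mass loss = 3.469 - 3.201 = 0.268 g
Step 2: Ratio = 0.268 / 3.469 = 0.0772557
Step 3: Mass loss% = 0.0772557 * 100 = 7.72557% ≈ 7.73%

7.73%


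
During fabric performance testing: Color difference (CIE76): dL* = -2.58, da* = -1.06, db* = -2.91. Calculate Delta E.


Formula: Delta E = sqrt(dL*^2 + da*^2 + db*^2)
Step 1: dL*^2 = (-2.58)^2 = 6.6564
Step 2: da*^2 = (-1.06)^2 = 1.1236
Step 3: db*^2 = (-2.91)^2 = 8.4681
Step 4: Sum = 6.6564 + 1.1236 + 8.4681 = 16.2481
Step 5: Delta E = sqrt(16.2481) = 4.03

4.03 Delta E


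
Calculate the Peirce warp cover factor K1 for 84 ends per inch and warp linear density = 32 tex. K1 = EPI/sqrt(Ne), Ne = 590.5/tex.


Formula: K1 = EPI / sqrt(Ne), with Ne = 590.5 / tex_warp
Step 1: Ne = 590.5 / 32 = 18.453
Step 2: sqrt(Ne) = sqrt(18.453) = 4.2957
Step 3: K1 = 84 / 4.2957 = 19.6

19.6


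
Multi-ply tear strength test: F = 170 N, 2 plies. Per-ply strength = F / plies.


Formula: Per-ply strength = Total force / Number of plies
Per-ply = 170 N / 2
Per-ply = 85 N

85 N


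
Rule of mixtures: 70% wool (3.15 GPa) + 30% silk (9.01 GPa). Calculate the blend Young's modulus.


Formula: Blend property = (fraction_A * property_A) + (fraction_B * property_B)
Step 1: Contribution A = 70/100 * 3.15 GPa = 2.205 GPa
Step 2: Contribution B = 30/100 * 9.01 GPa = 2.703 GPa
Step 3: Blend Young's modulus = 2.205 + 2.703 = 4.908 GPa

4.908 GPa


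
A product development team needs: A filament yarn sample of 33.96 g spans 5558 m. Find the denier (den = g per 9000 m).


Formula: den = (mass_g / length_m) * 9000
Substituting: den = (33.96 / 5558) * 9000
Intermediate: 33.96 / 5558 = 0.00611011 g/m
den = 0.00611011 * 9000 = 55.0 denier

55.0 denier


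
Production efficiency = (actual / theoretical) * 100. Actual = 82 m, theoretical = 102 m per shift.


Formula: Efficiency% = (Actual output / Theoretical output) * 100
Efficiency% = (82 / 102) * 100
Efficiency% = 0.803922 * 100 = 80.3922% ≈ 80.4%

80.4%


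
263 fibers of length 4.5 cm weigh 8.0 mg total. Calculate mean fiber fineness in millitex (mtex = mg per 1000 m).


Formula: fineness (mtex) = mass (mg) / total length (km) = (mass_mg / total_length_m) * 1000
Step 1: Convert fiber length: 4.5 cm = 0.045 m
Step 2: Total fiber length = 263 * 0.045 = 11.835 m
Step 3: Linear density = 8.0 mg / 11.835 m = 0.6760 mg/m
Step 4: fineness = 0.6760 * 1000 = 676.0 mtex

676.0 mtex


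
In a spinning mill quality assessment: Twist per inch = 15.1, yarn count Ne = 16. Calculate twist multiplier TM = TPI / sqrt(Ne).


Formula: TM = TPI / sqrt(Ne)
Step 1: sqrt(Ne) = sqrt(16) = 4
Step 2: TM = 15.1 / 4 = 3.78

3.78 TM


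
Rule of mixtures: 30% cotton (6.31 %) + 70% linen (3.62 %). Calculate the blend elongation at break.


Formula: Blend property = (fraction_A * property_A) + (fraction_B * property_B)
Step 1: Contribution A = 30/100 * 6.31 % = 1.893 %
Step 2: Contribution B = 70/100 * 3.62 % = 2.534 %
Step 3: Blend elongation at break = 1.893 + 2.534 = 4.427 %

4.427 %


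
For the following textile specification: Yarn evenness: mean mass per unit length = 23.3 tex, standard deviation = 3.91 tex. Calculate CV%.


Formula: CV% = (standard deviation / mean) * 100
Step 1: Ratio = 3.91 / 23.3 = 0.167811
Step 2: CV% = 0.167811 * 100 = 16.7811% ≈ 16.8%

16.8%


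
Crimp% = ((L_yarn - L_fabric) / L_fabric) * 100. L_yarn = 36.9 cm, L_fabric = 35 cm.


Formula: Crimp% = ((L_yarn - L_fabric) / L_fabric) * 100
Step 1: Extension = 36.9 - 35 = 1.9 cm
Step 2: Crimp% = (1.9 / 35) * 100
Step 3: Crimp% = 0.054286 * 100 = 5.4286% ≈ 5.4%

5.4%


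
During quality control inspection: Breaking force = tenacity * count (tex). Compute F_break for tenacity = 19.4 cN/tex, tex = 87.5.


Formula: Breaking force = Tenacity * Linear density
F = 19.4 cN/tex * 87.5 tex
F = 1697.50 cN

1697.50 cN


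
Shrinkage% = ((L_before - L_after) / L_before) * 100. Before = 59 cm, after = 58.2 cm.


Formula: Shrinkage% = ((L_before - L_after) / L_before) * 100
Step 1: Shrinkage = 59 - 58.2 = 0.8 cm
Step 2: Shrinkage% = (0.8 / 59) * 100
Step 3: Shrinkage% = 0.013559 * 100 = 1.3559% ≈ 1.4%

1.4%


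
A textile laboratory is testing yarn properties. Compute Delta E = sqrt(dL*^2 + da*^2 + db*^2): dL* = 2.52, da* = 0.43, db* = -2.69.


Formula: Delta E = sqrt(dL*^2 + da*^2 + db*^2)
Step 1: dL*^2 = 2.52^2 = 6.3504
Step 2: da*^2 = 0.43^2 = 0.1849
Step 3: db*^2 = (-2.69)^2 = 7.2361
Step 4: Sum = 6.3504 + 0.1849 + 7.2361 = 13.7714
Step 5: Delta E = sqrt(13.7714) = 3.71

3.71 Delta E


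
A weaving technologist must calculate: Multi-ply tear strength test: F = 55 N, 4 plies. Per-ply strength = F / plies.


Formula: Per-ply strength = Total force / Number of plies
Per-ply = 55 N / 4
Per-ply = 13.75 N

13.75 N


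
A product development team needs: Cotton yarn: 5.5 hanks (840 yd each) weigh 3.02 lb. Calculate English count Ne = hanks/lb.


Formula: Ne = hanks / mass_lb
Substituting: Ne = 5.5 / 3.02
Ne = 1.8

1.8 Ne


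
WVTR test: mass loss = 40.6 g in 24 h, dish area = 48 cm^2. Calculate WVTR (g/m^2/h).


Formula: WVTR = mass_loss / (area * time)
Step 1: Convert area: 48 cm^2 = 0.0048 m^2
Step 2: WVTR = 40.6 g / (0.0048 m^2 * 24 h)
Step 3: WVTR = 40.6 / 0.1152 = 352.4 g/m^2/h

352.4 g/m^2/h


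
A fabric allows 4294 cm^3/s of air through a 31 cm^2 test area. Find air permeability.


Formula: Air Permeability = Airflow / Test Area
AP = 4294 cm^3/s / 31 cm^2
AP = 138.5 cm^3/s/cm^2

138.5 cm^3/s/cm^2


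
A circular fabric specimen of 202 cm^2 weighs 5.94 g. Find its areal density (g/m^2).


Formula: GSM = mass_g / area_m2
Step 1: Convert area: 202 cm^2 = 202 / 10000 = 0.0202 m^2
Step 2: GSM = 5.94 g / 0.0202 m^2 = 294.1 g/m^2

294.1 g/m^2


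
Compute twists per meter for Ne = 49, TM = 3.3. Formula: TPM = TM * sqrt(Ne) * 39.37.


Formula: TPM = TM * sqrt(Ne) * 39.37
Step 1: sqrt(Ne) = sqrt(49) = 7
Step 2: TM * sqrt(Ne) = 3.3 * 7 = 23.1
Step 3: TPM = 23.1 * 39.37 = 909 twists/m

909 twists/m


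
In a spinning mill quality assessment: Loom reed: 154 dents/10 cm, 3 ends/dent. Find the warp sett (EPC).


Formula: EPC = (dents per 10 cm * ends per dent) / 10
Step 1: Total ends per 10 cm = 154 * 3 = 462
Step 2: EPC = 462 / 10 = 46.2 ends/cm

46.2 ends/cm


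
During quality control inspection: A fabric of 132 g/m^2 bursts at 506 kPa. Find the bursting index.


Formula: Bursting Index = Bursting Strength / Fabric GSM
BI = 506 kPa / 132 g/m^2
BI = 3.833 kPa/(g/m^2)

3.833 kPa/(g/m^2)


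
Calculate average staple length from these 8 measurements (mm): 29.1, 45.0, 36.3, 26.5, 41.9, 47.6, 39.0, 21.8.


Formula: Mean = sum of lengths / count
Sum = 29.1 + 45.0 + 36.3 + 26.5 + 41.9 + 47.6 + 39.0 + 21.8
Sum = 287.2 mm
Mean = 287.2 / 8 = 35.90 mm

35.90 mm


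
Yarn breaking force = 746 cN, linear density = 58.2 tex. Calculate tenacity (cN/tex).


Formula: Tenacity = Breaking force / Linear density
Tenacity = 746 cN / 58.2 tex
Tenacity = 12.82 cN/tex

12.82 cN/tex


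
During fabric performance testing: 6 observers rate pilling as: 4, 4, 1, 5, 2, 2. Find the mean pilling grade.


Formula: Mean = sum / count
Sum = 4 + 4 + 1 + 5 + 2 + 2 = 18
Mean = 18 / 6 = 3.0

3.0


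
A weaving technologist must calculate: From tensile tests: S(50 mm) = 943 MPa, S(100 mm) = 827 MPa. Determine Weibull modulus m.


Formula: m = ln(L1/L2) / ln(S2/S1)
Step 1: ln(L1/L2) = ln(50/100) = -0.69315
Step 2: S2/S1 = 827/943 = 0.87699
Step 3: ln(S2/S1) = ln(0.87699) = -0.13126
Step 4: m = -0.69315 / -0.13126 = 5.28

5.28 (Weibull m)


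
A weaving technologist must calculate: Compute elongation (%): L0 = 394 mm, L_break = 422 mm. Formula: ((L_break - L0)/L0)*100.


Formula: Elongation (%) = ((L_break - L0) / L0) * 100
Step 1: Extension = 422 - 394 = 28 mm
Step 2: Elongation = (28 / 394) * 100
Step 3: Elongation = 0.071066 * 100 = 7.1066% ≈ 7.1%

7.1%


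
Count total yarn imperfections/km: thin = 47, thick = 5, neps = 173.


Formula: Total = thin places + thick places + neps
Total = 47 + 5 + 173
Total = 225 imperfections/km

225 imperfections/km


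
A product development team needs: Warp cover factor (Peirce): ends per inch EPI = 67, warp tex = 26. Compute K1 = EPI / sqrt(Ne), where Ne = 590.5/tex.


Formula: K1 = EPI / sqrt(Ne), with Ne = 590.5 / tex_warp
Step 1: Ne = 590.5 / 26 = 22.712
Step 2: sqrt(Ne) = sqrt(22.712) = 4.7657
Step 3: K1 = 67 / 4.7657 = 14.1

14.1


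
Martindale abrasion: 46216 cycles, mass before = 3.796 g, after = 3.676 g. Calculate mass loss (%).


Formula: Mass loss% = ((m_before - m_after) / m_before) * 100
Step 1: Mass loss = 3.796 - 3.676 = 0.12 g
Step 2: Ratio = 0.12 / 3.796 = 0.0316122
Step 3: Mass loss% = 0.0316122 * 100 = 3.16122% ≈ 3.16%

3.16%


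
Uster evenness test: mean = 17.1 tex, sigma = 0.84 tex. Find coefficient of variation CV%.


Formula: CV% = (standard deviation / mean) * 100
Step 1: Ratio = 0.84 / 17.1 = 0.049123
Step 2: CV% = 0.049123 * 100 = 4.9123% ≈ 4.9%

4.9%


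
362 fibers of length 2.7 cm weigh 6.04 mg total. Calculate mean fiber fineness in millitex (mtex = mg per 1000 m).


Formula: fineness (mtex) = mass (mg) / total length (km) = (mass_mg / total_length_m) * 1000
Step 1: Convert fiber length: 2.7 cm = 0.027 m
Step 2: Total fiber length = 362 * 0.027 = 9.774 m
Step 3: Linear density = 6.04 mg / 9.774 m = 0.6180 mg/m
Step 4: fineness = 0.6180 * 1000 = 618.0 mtex

618.0 mtex


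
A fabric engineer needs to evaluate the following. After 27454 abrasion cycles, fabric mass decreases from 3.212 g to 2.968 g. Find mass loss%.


Formula: Mass loss% = ((m_before - m_after) / m_before) * 100
Step 1: Mass loss = 3.212 - 2.968 = 0.244 g
Step 2: Ratio = 0.244 / 3.212 = 0.0759651
Step 3: Mass loss% = 0.0759651 * 100 = 7.59651% ≈ 7.60%

7.60%


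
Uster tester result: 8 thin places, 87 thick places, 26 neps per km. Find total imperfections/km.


Formula: Total = thin places + thick places + neps
Total = 8 + 87 + 26
Total = 121 imperfections/km

121 imperfections/km


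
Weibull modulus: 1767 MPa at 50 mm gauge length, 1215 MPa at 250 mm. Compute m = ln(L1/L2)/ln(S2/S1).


Formula: m = ln(L1/L2) / ln(S2/S1)
Step 1: ln(L1/L2) = ln(50/250) = -1.60944
Step 2: S2/S1 = 1215/1767 = 0.68761
Step 3: ln(S2/S1) = ln(0.68761) = -0.37453
Step 4: m = -1.60944 / -0.37453 = 4.30

4.30 (Weibull m)


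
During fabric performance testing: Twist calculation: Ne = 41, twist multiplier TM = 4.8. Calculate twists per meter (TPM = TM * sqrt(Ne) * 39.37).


Formula: TPM = TM * sqrt(Ne) * 39.37
Step 1: sqrt(Ne) = sqrt(41) = 6.4031
Step 2: TM * sqrt(Ne) = 4.8 * 6.4031 = 30.7349
Step 3: TPM = 30.7349 * 39.37 = 1210 twists/m

1210 twists/m


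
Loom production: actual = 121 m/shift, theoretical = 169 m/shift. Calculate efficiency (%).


Formula: Efficiency% = (Actual output / Theoretical output) * 100
Efficiency% = (121 / 169) * 100
Efficiency% = 0.715976 * 100 = 71.5976% ≈ 71.6%

71.6%


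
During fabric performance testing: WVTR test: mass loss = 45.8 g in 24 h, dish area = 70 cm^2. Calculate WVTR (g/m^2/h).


Formula: WVTR = mass_loss / (area * time)
Step 1: Convert area: 70 cm^2 = 0.007 m^2
Step 2: WVTR = 45.8 g / (0.007 m^2 * 24 h)
Step 3: WVTR = 45.8 / 0.168 = 272.6 g/m^2/h

272.6 g/m^2/h


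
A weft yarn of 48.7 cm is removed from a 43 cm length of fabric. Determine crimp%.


Formula: Crimp% = ((L_yarn - L_fabric) / L_fabric) * 100
Step 1: Extension = 48.7 - 43 = 5.7 cm
Step 2: Crimp% = (5.7 / 43) * 100
Step 3: Crimp% = 0.132558 * 100 = 13.2558% ≈ 13.3%

13.3%


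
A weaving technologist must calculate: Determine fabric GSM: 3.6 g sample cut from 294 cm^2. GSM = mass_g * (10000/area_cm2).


Formula: GSM = mass_g / area_m2
Step 1: Convert area: 294 cm^2 = 294 / 10000 = 0.0294 m^2
Step 2: GSM = 3.6 g / 0.0294 m^2 = 122.4 g/m^2

122.4 g/m^2


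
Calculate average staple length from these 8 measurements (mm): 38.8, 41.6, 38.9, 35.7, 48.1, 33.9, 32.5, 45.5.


Formula: Mean = sum of lengths / count
Sum = 38.8 + 41.6 + 38.9 + 35.7 + 48.1 + 33.9 + 32.5 + 45.5
Sum = 315.0 mm
Mean = 315.0 / 8 = 39.38 mm

39.38 mm


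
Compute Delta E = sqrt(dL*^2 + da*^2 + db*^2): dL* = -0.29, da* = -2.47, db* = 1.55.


Formula: Delta E = sqrt(dL*^2 + da*^2 + db*^2)
Step 1: dL*^2 = (-0.29)^2 = 0.0841
Step 2: da*^2 = (-2.47)^2 = 6.1009
Step 3: db*^2 = 1.55^2 = 2.4025
Step 4: Sum = 0.0841 + 6.1009 + 2.4025 = 8.5875
Step 5: Delta E = sqrt(8.5875) = 2.93

2.93 Delta E


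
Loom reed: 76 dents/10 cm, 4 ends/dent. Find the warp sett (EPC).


Formula: EPC = (dents per 10 cm * ends per dent) / 10
Step 1: Total ends per 10 cm = 76 * 4 = 304
Step 2: EPC = 304 / 10 = 30.4 ends/cm

30.4 ends/cm


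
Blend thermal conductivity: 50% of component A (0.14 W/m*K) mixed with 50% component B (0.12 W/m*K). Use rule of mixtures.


Formula: Blend property = (fraction_A * property_A) + (fraction_B * property_B)
Step 1: Contribution A = 50/100 * 0.14 W/m*K = 0.07 W/m*K
Step 2: Contribution B = 50/100 * 0.12 W/m*K = 0.06 W/m*K
Step 3: Blend thermal conductivity = 0.07 + 0.06 = 0.13 W/m*K

0.13 W/m*K


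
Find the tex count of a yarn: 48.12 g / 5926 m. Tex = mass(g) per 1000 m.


Formula: Tex = (mass_g / length_m) * 1000
Substituting: Tex = (48.12 / 5926) * 1000
Intermediate: 48.12 / 5926 = 0.00812015 g/m
Tex = 0.00812015 * 1000 = 8.12 tex

8.12 tex


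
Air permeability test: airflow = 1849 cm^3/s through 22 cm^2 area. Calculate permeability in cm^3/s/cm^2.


Formula: Air Permeability = Airflow / Test Area
AP = 1849 cm^3/s / 22 cm^2
AP = 84.0 cm^3/s/cm^2

84.0 cm^3/s/cm^2


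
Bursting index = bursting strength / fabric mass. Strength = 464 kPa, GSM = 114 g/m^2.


Formula: Bursting Index = Bursting Strength / Fabric GSM
BI = 464 kPa / 114 g/m^2
BI = 4.070 kPa/(g/m^2)

4.070 kPa/(g/m^2)


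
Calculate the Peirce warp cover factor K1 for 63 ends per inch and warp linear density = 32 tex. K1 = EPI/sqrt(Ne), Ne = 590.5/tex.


Formula: K1 = EPI / sqrt(Ne), with Ne = 590.5 / tex_warp
Step 1: Ne = 590.5 / 32 = 18.453
Step 2: sqrt(Ne) = sqrt(18.453) = 4.2957
Step 3: K1 = 63 / 4.2957 = 14.7

14.7


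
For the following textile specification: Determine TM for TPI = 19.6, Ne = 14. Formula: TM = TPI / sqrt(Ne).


Formula: TM = TPI / sqrt(Ne)
Step 1: sqrt(Ne) = sqrt(14) = 3.7417
Step 2: TM = 19.6 / 3.7417 = 5.24

5.24 TM


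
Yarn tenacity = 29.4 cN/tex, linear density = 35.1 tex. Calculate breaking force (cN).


Formula: Breaking force = Tenacity * Linear density
F = 29.4 cN/tex * 35.1 tex
F = 1031.94 cN

1031.94 cN


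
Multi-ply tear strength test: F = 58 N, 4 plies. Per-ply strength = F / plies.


Formula: Per-ply strength = Total force / Number of plies
Per-ply = 58 N / 4
Per-ply = 14.5 N

14.5 N


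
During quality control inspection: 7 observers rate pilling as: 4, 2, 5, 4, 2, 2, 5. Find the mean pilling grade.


Formula: Mean = sum / count
Sum = 4 + 2 + 5 + 4 + 2 + 2 + 5 = 24
Mean = 24 / 7 = 3.4

3.4
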